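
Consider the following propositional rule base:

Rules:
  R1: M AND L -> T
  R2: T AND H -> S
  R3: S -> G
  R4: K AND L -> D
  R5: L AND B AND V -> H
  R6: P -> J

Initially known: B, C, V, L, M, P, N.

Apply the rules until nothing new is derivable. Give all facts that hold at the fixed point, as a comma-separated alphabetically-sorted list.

Round 1: R1 [M AND L -> T]; R5 [L AND B AND V -> H]; R6 [P -> J]. Adds T, H, J.
Round 2: R2 [T AND H -> S]. Adds S.
Round 3: R3 [S -> G]. Adds G.

B, C, G, H, J, L, M, N, P, S, T, V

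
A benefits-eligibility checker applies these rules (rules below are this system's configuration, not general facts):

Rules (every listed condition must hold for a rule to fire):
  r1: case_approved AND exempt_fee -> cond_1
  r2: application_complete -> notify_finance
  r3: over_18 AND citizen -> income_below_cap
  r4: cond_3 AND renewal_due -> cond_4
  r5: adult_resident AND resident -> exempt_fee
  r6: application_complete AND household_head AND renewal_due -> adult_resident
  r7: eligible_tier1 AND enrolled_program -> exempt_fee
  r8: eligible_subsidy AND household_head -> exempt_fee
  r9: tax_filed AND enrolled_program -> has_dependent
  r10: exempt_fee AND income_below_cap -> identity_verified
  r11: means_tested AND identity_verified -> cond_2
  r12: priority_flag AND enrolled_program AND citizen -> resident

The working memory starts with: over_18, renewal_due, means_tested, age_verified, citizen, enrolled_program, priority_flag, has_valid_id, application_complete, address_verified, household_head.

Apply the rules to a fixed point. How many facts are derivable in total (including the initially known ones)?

18

[1] r2 [application_complete -> notify_finance]; r3 [over_18 AND citizen -> income_below_cap]; r6 [application_complete AND household_head AND renewal_due -> adult_resident]; r12 [priority_flag AND enrolled_program AND citizen -> resident]. ⇒ new: notify_finance, income_below_cap, adult_resident, resident.
[2] r5 [adult_resident AND resident -> exempt_fee]. ⇒ new: exempt_fee.
[3] r10 [exempt_fee AND income_below_cap -> identity_verified]. ⇒ new: identity_verified.
[4] r11 [means_tested AND identity_verified -> cond_2]. ⇒ new: cond_2.
Closure: {address_verified, adult_resident, age_verified, application_complete, citizen, cond_2, enrolled_program, exempt_fee, has_valid_id, household_head, identity_verified, income_below_cap, means_tested, notify_finance, over_18, priority_flag, renewal_due, resident} — 18 facts.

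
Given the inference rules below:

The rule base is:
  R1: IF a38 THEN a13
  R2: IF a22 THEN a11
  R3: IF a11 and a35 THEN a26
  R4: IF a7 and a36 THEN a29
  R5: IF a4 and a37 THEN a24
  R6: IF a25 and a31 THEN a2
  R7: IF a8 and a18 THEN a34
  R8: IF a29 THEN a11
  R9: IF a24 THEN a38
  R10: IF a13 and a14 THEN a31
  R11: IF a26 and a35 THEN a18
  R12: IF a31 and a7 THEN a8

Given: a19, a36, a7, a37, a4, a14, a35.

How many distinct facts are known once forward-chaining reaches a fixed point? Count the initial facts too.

Round 1 fires R4, R5, giving a29, a24.
Round 2 fires R8, R9, giving a11, a38.
Round 3 fires R1, R3, giving a13, a26.
Round 4 fires R10, R11, giving a31, a18.
Round 5 fires R12, giving a8.
Round 6 fires R7, giving a34.
Closure: {a11, a13, a14, a18, a19, a24, a26, a29, a31, a34, a35, a36, a37, a38, a4, a7, a8} — 17 facts.

17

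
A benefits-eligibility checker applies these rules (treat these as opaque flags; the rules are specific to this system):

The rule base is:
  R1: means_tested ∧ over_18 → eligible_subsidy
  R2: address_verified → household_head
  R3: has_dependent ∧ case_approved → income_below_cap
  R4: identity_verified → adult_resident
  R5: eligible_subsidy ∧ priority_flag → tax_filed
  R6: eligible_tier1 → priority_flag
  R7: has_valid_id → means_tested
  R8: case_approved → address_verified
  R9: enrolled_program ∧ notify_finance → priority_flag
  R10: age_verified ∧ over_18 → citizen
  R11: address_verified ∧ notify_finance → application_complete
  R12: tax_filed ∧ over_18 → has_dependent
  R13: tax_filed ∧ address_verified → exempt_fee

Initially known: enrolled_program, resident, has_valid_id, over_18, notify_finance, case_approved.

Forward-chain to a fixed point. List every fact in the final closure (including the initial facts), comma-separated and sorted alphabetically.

Round 1 fires R7, R8, R9, giving means_tested, address_verified, priority_flag.
Round 2 fires R1, R2, R11, giving eligible_subsidy, household_head, application_complete.
Round 3 fires R5, giving tax_filed.
Round 4 fires R12, R13, giving has_dependent, exempt_fee.
Round 5 fires R3, giving income_below_cap.

address_verified, application_complete, case_approved, eligible_subsidy, enrolled_program, exempt_fee, has_dependent, has_valid_id, household_head, income_below_cap, means_tested, notify_finance, over_18, priority_flag, resident, tax_filed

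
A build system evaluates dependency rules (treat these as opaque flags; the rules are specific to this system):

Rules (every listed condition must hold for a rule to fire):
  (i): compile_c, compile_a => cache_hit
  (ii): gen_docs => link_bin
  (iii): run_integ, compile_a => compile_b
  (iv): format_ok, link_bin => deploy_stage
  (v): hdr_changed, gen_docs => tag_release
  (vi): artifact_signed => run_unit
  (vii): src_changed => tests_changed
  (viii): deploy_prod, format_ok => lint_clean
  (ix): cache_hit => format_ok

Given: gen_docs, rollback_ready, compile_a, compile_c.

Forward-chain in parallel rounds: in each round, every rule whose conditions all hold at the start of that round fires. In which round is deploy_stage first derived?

3

Round 1 — (i), (ii), derive cache_hit, link_bin.
Round 2 — (ix), derive format_ok.
Round 3 — (iv), derive deploy_stage.
deploy_stage first appears in round 3.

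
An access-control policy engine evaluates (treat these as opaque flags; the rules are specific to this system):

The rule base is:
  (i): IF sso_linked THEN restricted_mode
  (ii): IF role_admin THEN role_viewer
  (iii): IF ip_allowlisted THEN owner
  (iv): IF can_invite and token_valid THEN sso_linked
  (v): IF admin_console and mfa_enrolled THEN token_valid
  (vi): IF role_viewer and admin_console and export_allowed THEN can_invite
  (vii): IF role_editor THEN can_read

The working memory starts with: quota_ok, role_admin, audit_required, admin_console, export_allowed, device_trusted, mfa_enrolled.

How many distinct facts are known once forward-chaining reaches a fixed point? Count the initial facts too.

Round 1: (ii) [IF role_admin THEN role_viewer]; (v) [IF admin_console and mfa_enrolled THEN token_valid]. Adds role_viewer, token_valid.
Round 2: (vi) [IF role_viewer and admin_console and export_allowed THEN can_invite]. Adds can_invite.
Round 3: (iv) [IF can_invite and token_valid THEN sso_linked]. Adds sso_linked.
Round 4: (i) [IF sso_linked THEN restricted_mode]. Adds restricted_mode.
Closure: {admin_console, audit_required, can_invite, device_trusted, export_allowed, mfa_enrolled, quota_ok, restricted_mode, role_admin, role_viewer, sso_linked, token_valid} — 12 facts.

12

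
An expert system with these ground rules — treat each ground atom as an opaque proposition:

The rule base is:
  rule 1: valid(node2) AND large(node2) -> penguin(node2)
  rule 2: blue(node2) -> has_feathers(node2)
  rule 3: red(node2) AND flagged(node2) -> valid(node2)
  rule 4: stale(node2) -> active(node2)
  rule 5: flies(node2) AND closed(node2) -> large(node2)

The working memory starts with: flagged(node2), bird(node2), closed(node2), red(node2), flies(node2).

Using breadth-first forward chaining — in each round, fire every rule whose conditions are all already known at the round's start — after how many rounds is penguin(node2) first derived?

Round 1: rule 3 [red(node2) AND flagged(node2) -> valid(node2)]; rule 5 [flies(node2) AND closed(node2) -> large(node2)]. New: valid(node2), large(node2).
Round 2: rule 1 [valid(node2) AND large(node2) -> penguin(node2)]. New: penguin(node2).
penguin(node2) first appears in round 2.

2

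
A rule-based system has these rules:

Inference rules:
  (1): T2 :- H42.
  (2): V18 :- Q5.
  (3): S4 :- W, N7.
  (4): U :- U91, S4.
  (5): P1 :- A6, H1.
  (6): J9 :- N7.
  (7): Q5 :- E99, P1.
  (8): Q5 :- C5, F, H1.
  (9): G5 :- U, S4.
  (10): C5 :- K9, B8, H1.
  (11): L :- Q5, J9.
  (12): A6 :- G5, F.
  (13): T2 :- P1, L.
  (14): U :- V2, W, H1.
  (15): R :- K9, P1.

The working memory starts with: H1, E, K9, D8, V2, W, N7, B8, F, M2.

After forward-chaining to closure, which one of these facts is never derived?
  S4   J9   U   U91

U91

[1] (3) [S4 :- W, N7.]; (6) [J9 :- N7.]; (10) [C5 :- K9, B8, H1.]; (14) [U :- V2, W, H1.]. ⇒ new: S4, J9, C5, U.
[2] (8) [Q5 :- C5, F, H1.]; (9) [G5 :- U, S4.]. ⇒ new: Q5, G5.
[3] (2) [V18 :- Q5.]; (11) [L :- Q5, J9.]; (12) [A6 :- G5, F.]. ⇒ new: V18, L, A6.
[4] (5) [P1 :- A6, H1.]. ⇒ new: P1.
[5] (13) [T2 :- P1, L.]; (15) [R :- K9, P1.]. ⇒ new: T2, R.
Derived: U (round 1), J9 (round 1), S4 (round 1). U91 never appears in any round.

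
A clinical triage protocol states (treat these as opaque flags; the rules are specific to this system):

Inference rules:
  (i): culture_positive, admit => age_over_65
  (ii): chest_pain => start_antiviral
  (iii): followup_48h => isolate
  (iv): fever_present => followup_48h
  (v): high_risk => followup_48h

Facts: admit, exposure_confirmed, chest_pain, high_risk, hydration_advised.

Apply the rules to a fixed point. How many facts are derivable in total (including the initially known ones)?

[1] (ii) [chest_pain => start_antiviral]; (v) [high_risk => followup_48h]. ⇒ new: start_antiviral, followup_48h.
[2] (iii) [followup_48h => isolate]. ⇒ new: isolate.
Closure: {admit, chest_pain, exposure_confirmed, followup_48h, high_risk, hydration_advised, isolate, start_antiviral} — 8 facts.

8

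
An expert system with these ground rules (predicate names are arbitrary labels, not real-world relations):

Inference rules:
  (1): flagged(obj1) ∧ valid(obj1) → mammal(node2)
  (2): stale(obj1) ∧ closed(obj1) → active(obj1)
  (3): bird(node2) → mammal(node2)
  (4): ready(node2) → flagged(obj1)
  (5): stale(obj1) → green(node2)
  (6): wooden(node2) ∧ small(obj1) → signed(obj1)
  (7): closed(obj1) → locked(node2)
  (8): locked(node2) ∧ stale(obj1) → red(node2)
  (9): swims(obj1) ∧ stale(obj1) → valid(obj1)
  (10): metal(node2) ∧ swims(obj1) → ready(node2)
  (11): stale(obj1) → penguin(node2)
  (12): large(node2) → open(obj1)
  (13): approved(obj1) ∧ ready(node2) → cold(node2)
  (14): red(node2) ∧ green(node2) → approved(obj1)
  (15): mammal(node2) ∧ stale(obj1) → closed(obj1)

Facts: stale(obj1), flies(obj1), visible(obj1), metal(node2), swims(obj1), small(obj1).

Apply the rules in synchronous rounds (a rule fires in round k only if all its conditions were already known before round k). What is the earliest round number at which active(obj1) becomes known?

Round 1 fires (5), (9), (10), (11), giving green(node2), valid(obj1), ready(node2), penguin(node2).
Round 2 fires (4), giving flagged(obj1).
Round 3 fires (1), giving mammal(node2).
Round 4 fires (15), giving closed(obj1).
Round 5 fires (2), (7), giving active(obj1), locked(node2).
active(obj1) first appears in round 5.

5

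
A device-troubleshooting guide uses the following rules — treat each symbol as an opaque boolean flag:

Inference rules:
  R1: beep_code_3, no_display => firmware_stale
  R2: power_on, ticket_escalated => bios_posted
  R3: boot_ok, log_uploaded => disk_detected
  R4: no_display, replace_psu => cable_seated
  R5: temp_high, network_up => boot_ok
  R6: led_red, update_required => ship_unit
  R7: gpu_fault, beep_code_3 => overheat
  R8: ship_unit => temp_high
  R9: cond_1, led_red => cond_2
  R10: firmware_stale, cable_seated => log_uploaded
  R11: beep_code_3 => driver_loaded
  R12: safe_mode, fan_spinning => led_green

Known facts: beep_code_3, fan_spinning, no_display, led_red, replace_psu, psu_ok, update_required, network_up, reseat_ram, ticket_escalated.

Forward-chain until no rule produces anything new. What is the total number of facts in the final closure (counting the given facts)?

18

Round 1 fires R1, R4, R6, R11, giving firmware_stale, cable_seated, ship_unit, driver_loaded.
Round 2 fires R8, R10, giving temp_high, log_uploaded.
Round 3 fires R5, giving boot_ok.
Round 4 fires R3, giving disk_detected.
Closure: {beep_code_3, boot_ok, cable_seated, disk_detected, driver_loaded, fan_spinning, firmware_stale, led_red, log_uploaded, network_up, no_display, psu_ok, replace_psu, reseat_ram, ship_unit, temp_high, ticket_escalated, update_required} — 18 facts.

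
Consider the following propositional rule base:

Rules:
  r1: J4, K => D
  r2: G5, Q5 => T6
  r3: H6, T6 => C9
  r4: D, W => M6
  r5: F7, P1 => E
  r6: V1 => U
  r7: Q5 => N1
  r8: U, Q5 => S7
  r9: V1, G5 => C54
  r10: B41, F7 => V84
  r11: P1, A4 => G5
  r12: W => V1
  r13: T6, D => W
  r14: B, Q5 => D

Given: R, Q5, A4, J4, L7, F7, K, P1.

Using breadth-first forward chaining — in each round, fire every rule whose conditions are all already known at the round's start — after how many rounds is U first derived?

5

Round 1 — r1, r5, r7, r11, derive D, E, N1, G5.
Round 2 — r2, derive T6.
Round 3 — r13, derive W.
Round 4 — r4, r12, derive M6, V1.
Round 5 — r6, r9, derive U, C54.
U first appears in round 5.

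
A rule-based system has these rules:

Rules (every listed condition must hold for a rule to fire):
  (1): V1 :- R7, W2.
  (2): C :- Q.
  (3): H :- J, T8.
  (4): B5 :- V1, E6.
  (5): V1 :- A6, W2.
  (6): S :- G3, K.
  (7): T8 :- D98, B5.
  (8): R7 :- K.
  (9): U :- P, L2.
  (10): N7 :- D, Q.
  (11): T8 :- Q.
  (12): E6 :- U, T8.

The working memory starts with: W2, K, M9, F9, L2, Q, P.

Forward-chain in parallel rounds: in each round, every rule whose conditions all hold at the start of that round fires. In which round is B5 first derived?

Round 1 fires (2), (8), (9), (11), giving C, R7, U, T8.
Round 2 fires (1), (12), giving V1, E6.
Round 3 fires (4), giving B5.
B5 first appears in round 3.

3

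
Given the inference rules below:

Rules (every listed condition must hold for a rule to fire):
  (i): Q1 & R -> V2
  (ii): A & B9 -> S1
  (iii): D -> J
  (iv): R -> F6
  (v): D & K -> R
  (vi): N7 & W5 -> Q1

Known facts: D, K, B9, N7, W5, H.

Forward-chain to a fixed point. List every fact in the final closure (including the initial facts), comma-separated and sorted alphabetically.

Round 1: (iii) [D -> J]; (v) [D & K -> R]; (vi) [N7 & W5 -> Q1]. Adds J, R, Q1.
Round 2: (i) [Q1 & R -> V2]; (iv) [R -> F6]. Adds V2, F6.

B9, D, F6, H, J, K, N7, Q1, R, V2, W5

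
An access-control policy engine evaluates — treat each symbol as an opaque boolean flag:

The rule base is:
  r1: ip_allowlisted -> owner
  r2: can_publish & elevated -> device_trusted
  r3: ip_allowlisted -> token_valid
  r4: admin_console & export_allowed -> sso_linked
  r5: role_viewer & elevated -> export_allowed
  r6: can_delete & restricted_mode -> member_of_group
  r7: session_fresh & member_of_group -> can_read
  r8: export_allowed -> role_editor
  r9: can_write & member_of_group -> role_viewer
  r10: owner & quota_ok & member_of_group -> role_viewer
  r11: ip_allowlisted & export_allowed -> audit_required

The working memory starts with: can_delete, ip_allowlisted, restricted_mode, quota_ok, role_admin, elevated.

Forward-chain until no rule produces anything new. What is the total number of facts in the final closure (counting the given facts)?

[1] r1 [ip_allowlisted -> owner]; r3 [ip_allowlisted -> token_valid]; r6 [can_delete & restricted_mode -> member_of_group]. ⇒ new: owner, token_valid, member_of_group.
[2] r10 [owner & quota_ok & member_of_group -> role_viewer]. ⇒ new: role_viewer.
[3] r5 [role_viewer & elevated -> export_allowed]. ⇒ new: export_allowed.
[4] r8 [export_allowed -> role_editor]; r11 [ip_allowlisted & export_allowed -> audit_required]. ⇒ new: role_editor, audit_required.
Closure: {audit_required, can_delete, elevated, export_allowed, ip_allowlisted, member_of_group, owner, quota_ok, restricted_mode, role_admin, role_editor, role_viewer, token_valid} — 13 facts.

13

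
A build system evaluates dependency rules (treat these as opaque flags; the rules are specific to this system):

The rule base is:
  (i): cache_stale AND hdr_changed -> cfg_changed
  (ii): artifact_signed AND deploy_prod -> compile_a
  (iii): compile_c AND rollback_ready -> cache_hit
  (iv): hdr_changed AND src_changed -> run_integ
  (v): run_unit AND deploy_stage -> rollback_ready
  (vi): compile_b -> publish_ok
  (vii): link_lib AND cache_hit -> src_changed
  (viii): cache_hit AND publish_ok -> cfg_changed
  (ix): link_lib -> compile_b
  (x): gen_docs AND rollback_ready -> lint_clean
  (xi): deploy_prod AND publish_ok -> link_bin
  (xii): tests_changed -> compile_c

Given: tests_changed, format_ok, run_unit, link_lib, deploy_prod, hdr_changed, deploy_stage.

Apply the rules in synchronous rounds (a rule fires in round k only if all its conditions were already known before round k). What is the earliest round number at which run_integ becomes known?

Round 1: (v) [run_unit AND deploy_stage -> rollback_ready]; (ix) [link_lib -> compile_b]; (xii) [tests_changed -> compile_c]. Adds rollback_ready, compile_b, compile_c.
Round 2: (iii) [compile_c AND rollback_ready -> cache_hit]; (vi) [compile_b -> publish_ok]. Adds cache_hit, publish_ok.
Round 3: (vii) [link_lib AND cache_hit -> src_changed]; (viii) [cache_hit AND publish_ok -> cfg_changed]; (xi) [deploy_prod AND publish_ok -> link_bin]. Adds src_changed, cfg_changed, link_bin.
Round 4: (iv) [hdr_changed AND src_changed -> run_integ]. Adds run_integ.
run_integ first appears in round 4.

4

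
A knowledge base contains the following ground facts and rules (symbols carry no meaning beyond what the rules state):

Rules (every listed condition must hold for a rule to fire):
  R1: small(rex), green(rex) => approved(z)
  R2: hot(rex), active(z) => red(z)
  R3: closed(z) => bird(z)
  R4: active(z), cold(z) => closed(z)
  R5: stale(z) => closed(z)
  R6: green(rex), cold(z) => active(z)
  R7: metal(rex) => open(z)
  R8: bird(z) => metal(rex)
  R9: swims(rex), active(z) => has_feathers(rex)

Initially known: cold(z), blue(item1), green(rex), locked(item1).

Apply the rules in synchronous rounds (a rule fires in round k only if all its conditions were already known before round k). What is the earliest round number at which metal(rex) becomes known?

Round 1: R6 [green(rex), cold(z) => active(z)]. New: active(z).
Round 2: R4 [active(z), cold(z) => closed(z)]. New: closed(z).
Round 3: R3 [closed(z) => bird(z)]. New: bird(z).
Round 4: R8 [bird(z) => metal(rex)]. New: metal(rex).
metal(rex) first appears in round 4.

4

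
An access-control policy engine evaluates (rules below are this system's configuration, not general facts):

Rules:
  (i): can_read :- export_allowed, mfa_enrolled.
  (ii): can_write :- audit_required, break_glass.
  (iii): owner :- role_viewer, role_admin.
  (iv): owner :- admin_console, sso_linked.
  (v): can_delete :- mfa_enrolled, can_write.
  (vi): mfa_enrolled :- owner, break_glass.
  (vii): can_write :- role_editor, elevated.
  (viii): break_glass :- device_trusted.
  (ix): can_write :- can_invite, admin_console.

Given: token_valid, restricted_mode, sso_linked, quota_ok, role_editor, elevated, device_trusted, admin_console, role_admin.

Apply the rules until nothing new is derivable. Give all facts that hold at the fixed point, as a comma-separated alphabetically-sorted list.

admin_console, break_glass, can_delete, can_write, device_trusted, elevated, mfa_enrolled, owner, quota_ok, restricted_mode, role_admin, role_editor, sso_linked, token_valid

Round 1 — (iv), (vii), (viii), derive owner, can_write, break_glass.
Round 2 — (vi), derive mfa_enrolled.
Round 3 — (v), derive can_delete.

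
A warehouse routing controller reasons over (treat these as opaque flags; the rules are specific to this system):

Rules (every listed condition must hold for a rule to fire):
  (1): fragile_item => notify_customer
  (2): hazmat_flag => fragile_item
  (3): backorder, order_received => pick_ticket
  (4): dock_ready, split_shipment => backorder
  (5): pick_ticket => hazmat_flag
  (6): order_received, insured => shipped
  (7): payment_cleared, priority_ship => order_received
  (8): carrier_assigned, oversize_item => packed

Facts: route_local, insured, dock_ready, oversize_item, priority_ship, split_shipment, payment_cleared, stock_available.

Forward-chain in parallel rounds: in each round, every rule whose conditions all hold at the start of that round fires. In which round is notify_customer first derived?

5

Round 1 — (4), (7), derive backorder, order_received.
Round 2 — (3), (6), derive pick_ticket, shipped.
Round 3 — (5), derive hazmat_flag.
Round 4 — (2), derive fragile_item.
Round 5 — (1), derive notify_customer.
notify_customer first appears in round 5.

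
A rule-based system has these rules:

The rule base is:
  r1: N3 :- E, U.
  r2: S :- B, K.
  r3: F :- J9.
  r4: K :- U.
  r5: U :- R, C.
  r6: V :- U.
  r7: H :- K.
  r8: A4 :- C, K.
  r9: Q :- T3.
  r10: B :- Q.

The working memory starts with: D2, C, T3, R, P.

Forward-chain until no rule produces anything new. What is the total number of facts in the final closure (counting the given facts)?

13

[1] r5 [U :- R, C.]; r9 [Q :- T3.]. ⇒ new: U, Q.
[2] r4 [K :- U.]; r6 [V :- U.]; r10 [B :- Q.]. ⇒ new: K, V, B.
[3] r2 [S :- B, K.]; r7 [H :- K.]; r8 [A4 :- C, K.]. ⇒ new: S, H, A4.
Closure: {A4, B, C, D2, H, K, P, Q, R, S, T3, U, V} — 13 facts.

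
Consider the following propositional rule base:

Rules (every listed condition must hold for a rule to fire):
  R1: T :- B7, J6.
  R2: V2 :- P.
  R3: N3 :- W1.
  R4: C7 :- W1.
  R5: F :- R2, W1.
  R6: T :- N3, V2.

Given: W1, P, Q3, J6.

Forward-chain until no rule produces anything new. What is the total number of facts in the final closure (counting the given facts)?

Round 1: R2 [V2 :- P.]; R3 [N3 :- W1.]; R4 [C7 :- W1.]. New: V2, N3, C7.
Round 2: R6 [T :- N3, V2.]. New: T.
Closure: {C7, J6, N3, P, Q3, T, V2, W1} — 8 facts.

8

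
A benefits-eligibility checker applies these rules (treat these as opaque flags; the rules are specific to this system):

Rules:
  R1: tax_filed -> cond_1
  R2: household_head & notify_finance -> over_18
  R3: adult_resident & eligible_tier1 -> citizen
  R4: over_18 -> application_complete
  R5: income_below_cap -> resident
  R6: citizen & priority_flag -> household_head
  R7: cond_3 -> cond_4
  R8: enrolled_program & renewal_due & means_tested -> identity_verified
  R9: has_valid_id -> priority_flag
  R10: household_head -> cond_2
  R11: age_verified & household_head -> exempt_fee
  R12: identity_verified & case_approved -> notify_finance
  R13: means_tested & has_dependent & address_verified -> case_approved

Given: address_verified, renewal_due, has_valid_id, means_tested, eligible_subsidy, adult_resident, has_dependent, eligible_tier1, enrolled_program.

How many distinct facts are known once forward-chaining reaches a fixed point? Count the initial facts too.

Round 1: R3 [adult_resident & eligible_tier1 -> citizen]; R8 [enrolled_program & renewal_due & means_tested -> identity_verified]; R9 [has_valid_id -> priority_flag]; R13 [means_tested & has_dependent & address_verified -> case_approved]. New: citizen, identity_verified, priority_flag, case_approved.
Round 2: R6 [citizen & priority_flag -> household_head]; R12 [identity_verified & case_approved -> notify_finance]. New: household_head, notify_finance.
Round 3: R2 [household_head & notify_finance -> over_18]; R10 [household_head -> cond_2]. New: over_18, cond_2.
Round 4: R4 [over_18 -> application_complete]. New: application_complete.
Closure: {address_verified, adult_resident, application_complete, case_approved, citizen, cond_2, eligible_subsidy, eligible_tier1, enrolled_program, has_dependent, has_valid_id, household_head, identity_verified, means_tested, notify_finance, over_18, priority_flag, renewal_due} — 18 facts.

18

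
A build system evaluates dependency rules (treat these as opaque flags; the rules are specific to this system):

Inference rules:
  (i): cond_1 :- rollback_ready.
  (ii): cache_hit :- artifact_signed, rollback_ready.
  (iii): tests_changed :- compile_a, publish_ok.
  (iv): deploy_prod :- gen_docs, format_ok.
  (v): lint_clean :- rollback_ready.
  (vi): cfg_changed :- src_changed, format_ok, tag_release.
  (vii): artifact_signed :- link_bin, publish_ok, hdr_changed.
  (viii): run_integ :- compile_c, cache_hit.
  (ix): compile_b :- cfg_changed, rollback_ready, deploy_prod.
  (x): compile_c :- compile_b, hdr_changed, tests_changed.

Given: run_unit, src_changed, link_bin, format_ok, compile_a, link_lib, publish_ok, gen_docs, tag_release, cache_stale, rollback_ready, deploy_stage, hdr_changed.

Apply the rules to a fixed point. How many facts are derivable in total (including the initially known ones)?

Round 1 fires (i), (iii), (iv), (v), (vi), (vii), giving cond_1, tests_changed, deploy_prod, lint_clean, cfg_changed, artifact_signed.
Round 2 fires (ii), (ix), giving cache_hit, compile_b.
Round 3 fires (x), giving compile_c.
Round 4 fires (viii), giving run_integ.
Closure: {artifact_signed, cache_hit, cache_stale, cfg_changed, compile_a, compile_b, compile_c, cond_1, deploy_prod, deploy_stage, format_ok, gen_docs, hdr_changed, link_bin, link_lib, lint_clean, publish_ok, rollback_ready, run_integ, run_unit, src_changed, tag_release, tests_changed} — 23 facts.

23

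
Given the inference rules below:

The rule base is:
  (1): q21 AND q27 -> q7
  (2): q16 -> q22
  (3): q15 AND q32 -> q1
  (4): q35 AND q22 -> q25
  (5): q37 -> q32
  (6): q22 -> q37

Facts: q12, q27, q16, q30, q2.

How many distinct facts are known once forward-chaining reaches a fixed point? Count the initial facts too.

Round 1 — (2), derive q22.
Round 2 — (6), derive q37.
Round 3 — (5), derive q32.
Closure: {q12, q16, q2, q22, q27, q30, q32, q37} — 8 facts.

8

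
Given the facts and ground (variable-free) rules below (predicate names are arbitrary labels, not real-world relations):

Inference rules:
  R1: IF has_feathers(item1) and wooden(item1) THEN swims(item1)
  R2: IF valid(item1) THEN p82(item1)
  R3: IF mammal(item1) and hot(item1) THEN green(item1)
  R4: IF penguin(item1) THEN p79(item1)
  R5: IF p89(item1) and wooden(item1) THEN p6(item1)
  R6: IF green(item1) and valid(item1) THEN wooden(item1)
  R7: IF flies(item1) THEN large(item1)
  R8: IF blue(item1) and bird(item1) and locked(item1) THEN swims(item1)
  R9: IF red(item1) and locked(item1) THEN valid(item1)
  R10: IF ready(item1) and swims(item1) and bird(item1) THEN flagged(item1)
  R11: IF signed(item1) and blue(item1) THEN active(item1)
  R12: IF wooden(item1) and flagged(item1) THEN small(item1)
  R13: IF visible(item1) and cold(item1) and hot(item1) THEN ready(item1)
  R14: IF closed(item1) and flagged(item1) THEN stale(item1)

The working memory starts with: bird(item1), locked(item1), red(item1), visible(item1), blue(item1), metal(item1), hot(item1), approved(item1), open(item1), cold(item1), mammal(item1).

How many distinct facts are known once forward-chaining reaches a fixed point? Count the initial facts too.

Round 1: R3 [IF mammal(item1) and hot(item1) THEN green(item1)]; R8 [IF blue(item1) and bird(item1) and locked(item1) THEN swims(item1)]; R9 [IF red(item1) and locked(item1) THEN valid(item1)]; R13 [IF visible(item1) and cold(item1) and hot(item1) THEN ready(item1)]. New: green(item1), swims(item1), valid(item1), ready(item1).
Round 2: R2 [IF valid(item1) THEN p82(item1)]; R6 [IF green(item1) and valid(item1) THEN wooden(item1)]; R10 [IF ready(item1) and swims(item1) and bird(item1) THEN flagged(item1)]. New: p82(item1), wooden(item1), flagged(item1).
Round 3: R12 [IF wooden(item1) and flagged(item1) THEN small(item1)]. New: small(item1).
Closure: {approved(item1), bird(item1), blue(item1), cold(item1), flagged(item1), green(item1), hot(item1), locked(item1), mammal(item1), metal(item1), open(item1), p82(item1), ready(item1), red(item1), small(item1), swims(item1), valid(item1), visible(item1), wooden(item1)} — 19 facts.

19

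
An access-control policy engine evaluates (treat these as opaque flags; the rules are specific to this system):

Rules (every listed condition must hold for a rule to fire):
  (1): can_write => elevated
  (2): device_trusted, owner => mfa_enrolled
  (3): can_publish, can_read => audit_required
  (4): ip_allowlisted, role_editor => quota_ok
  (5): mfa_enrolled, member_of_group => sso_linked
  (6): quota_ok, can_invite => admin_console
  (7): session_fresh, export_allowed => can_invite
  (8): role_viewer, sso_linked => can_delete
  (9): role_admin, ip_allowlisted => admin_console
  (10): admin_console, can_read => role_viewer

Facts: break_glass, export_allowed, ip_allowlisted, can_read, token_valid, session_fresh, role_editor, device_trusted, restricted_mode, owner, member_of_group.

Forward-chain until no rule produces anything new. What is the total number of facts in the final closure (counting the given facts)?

Round 1 — (2), (4), (7), derive mfa_enrolled, quota_ok, can_invite.
Round 2 — (5), (6), derive sso_linked, admin_console.
Round 3 — (10), derive role_viewer.
Round 4 — (8), derive can_delete.
Closure: {admin_console, break_glass, can_delete, can_invite, can_read, device_trusted, export_allowed, ip_allowlisted, member_of_group, mfa_enrolled, owner, quota_ok, restricted_mode, role_editor, role_viewer, session_fresh, sso_linked, token_valid} — 18 facts.

18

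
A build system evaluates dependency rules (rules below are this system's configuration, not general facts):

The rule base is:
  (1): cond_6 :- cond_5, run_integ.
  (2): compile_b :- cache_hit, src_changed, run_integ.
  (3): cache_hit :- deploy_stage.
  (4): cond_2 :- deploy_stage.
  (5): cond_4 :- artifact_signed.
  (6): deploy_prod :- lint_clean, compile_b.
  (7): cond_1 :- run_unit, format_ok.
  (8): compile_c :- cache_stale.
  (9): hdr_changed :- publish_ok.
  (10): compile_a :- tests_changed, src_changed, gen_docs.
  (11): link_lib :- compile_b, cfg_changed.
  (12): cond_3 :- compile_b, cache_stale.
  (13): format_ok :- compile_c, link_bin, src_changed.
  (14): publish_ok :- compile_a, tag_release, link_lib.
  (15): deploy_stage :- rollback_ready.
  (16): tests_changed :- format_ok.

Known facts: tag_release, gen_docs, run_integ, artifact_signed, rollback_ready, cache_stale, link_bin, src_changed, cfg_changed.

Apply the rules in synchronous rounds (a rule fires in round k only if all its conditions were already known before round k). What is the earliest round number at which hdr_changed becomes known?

Round 1 fires (5), (8), (15), giving cond_4, compile_c, deploy_stage.
Round 2 fires (3), (4), (13), giving cache_hit, cond_2, format_ok.
Round 3 fires (2), (16), giving compile_b, tests_changed.
Round 4 fires (10), (11), (12), giving compile_a, link_lib, cond_3.
Round 5 fires (14), giving publish_ok.
Round 6 fires (9), giving hdr_changed.
hdr_changed first appears in round 6.

6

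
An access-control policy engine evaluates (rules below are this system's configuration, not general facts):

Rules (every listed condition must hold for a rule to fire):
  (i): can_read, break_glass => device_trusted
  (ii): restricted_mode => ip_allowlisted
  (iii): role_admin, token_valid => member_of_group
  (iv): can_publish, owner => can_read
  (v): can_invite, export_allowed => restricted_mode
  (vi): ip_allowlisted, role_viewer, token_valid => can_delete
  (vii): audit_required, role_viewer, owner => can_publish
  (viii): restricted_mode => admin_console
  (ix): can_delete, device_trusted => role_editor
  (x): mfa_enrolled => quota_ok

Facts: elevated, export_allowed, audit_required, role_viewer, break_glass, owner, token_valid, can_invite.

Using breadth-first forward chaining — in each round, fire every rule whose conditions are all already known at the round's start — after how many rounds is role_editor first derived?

[1] (v) [can_invite, export_allowed => restricted_mode]; (vii) [audit_required, role_viewer, owner => can_publish]. ⇒ new: restricted_mode, can_publish.
[2] (ii) [restricted_mode => ip_allowlisted]; (iv) [can_publish, owner => can_read]; (viii) [restricted_mode => admin_console]. ⇒ new: ip_allowlisted, can_read, admin_console.
[3] (i) [can_read, break_glass => device_trusted]; (vi) [ip_allowlisted, role_viewer, token_valid => can_delete]. ⇒ new: device_trusted, can_delete.
[4] (ix) [can_delete, device_trusted => role_editor]. ⇒ new: role_editor.
role_editor first appears in round 4.

4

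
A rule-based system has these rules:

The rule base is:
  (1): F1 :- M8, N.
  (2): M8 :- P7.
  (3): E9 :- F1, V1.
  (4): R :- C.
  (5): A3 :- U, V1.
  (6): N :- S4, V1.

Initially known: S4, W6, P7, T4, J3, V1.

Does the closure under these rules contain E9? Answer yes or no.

Round 1: (2) [M8 :- P7.]; (6) [N :- S4, V1.]. Adds M8, N.
Round 2: (1) [F1 :- M8, N.]. Adds F1.
Round 3: (3) [E9 :- F1, V1.]. Adds E9.
E9 appears in round 3, so it is derivable.

yes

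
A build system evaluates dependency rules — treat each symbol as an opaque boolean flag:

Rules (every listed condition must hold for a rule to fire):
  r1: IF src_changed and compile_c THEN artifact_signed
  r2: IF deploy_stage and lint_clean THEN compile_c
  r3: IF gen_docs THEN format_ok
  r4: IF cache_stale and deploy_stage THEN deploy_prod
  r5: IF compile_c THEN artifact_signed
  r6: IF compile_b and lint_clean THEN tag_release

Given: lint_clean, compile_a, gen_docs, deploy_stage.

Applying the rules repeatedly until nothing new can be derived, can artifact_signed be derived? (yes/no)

[1] r2 [IF deploy_stage and lint_clean THEN compile_c]; r3 [IF gen_docs THEN format_ok]. ⇒ new: compile_c, format_ok.
[2] r5 [IF compile_c THEN artifact_signed]. ⇒ new: artifact_signed.
artifact_signed appears in round 2, so it is derivable.

yes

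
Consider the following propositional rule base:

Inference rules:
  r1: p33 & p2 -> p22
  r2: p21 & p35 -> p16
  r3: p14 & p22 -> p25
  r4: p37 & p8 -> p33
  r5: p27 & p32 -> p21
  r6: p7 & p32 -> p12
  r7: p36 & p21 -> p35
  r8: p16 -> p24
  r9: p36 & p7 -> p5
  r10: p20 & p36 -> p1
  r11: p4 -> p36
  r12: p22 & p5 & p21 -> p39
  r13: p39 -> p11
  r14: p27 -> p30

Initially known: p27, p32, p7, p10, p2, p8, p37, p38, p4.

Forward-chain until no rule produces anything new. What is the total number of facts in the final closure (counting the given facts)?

[1] r4 [p37 & p8 -> p33]; r5 [p27 & p32 -> p21]; r6 [p7 & p32 -> p12]; r11 [p4 -> p36]; r14 [p27 -> p30]. ⇒ new: p33, p21, p12, p36, p30.
[2] r1 [p33 & p2 -> p22]; r7 [p36 & p21 -> p35]; r9 [p36 & p7 -> p5]. ⇒ new: p22, p35, p5.
[3] r2 [p21 & p35 -> p16]; r12 [p22 & p5 & p21 -> p39]. ⇒ new: p16, p39.
[4] r8 [p16 -> p24]; r13 [p39 -> p11]. ⇒ new: p24, p11.
Closure: {p10, p11, p12, p16, p2, p21, p22, p24, p27, p30, p32, p33, p35, p36, p37, p38, p39, p4, p5, p7, p8} — 21 facts.

21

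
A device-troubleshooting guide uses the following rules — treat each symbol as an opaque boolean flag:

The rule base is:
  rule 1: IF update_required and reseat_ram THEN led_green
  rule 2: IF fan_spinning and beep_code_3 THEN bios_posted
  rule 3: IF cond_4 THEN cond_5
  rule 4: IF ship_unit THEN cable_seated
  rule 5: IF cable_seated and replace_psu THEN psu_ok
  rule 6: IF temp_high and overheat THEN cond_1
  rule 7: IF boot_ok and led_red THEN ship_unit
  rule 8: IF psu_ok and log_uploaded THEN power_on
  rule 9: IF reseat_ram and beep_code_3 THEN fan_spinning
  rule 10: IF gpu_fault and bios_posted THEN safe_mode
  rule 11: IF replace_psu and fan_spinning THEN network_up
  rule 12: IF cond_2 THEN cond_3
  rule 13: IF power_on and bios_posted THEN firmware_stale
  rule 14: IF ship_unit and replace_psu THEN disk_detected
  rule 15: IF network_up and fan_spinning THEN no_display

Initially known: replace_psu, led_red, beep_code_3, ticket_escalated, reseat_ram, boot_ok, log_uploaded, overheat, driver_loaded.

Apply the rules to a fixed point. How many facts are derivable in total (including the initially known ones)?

Round 1 fires rule 7, rule 9, giving ship_unit, fan_spinning.
Round 2 fires rule 2, rule 4, rule 11, rule 14, giving bios_posted, cable_seated, network_up, disk_detected.
Round 3 fires rule 5, rule 15, giving psu_ok, no_display.
Round 4 fires rule 8, giving power_on.
Round 5 fires rule 13, giving firmware_stale.
Closure: {beep_code_3, bios_posted, boot_ok, cable_seated, disk_detected, driver_loaded, fan_spinning, firmware_stale, led_red, log_uploaded, network_up, no_display, overheat, power_on, psu_ok, replace_psu, reseat_ram, ship_unit, ticket_escalated} — 19 facts.

19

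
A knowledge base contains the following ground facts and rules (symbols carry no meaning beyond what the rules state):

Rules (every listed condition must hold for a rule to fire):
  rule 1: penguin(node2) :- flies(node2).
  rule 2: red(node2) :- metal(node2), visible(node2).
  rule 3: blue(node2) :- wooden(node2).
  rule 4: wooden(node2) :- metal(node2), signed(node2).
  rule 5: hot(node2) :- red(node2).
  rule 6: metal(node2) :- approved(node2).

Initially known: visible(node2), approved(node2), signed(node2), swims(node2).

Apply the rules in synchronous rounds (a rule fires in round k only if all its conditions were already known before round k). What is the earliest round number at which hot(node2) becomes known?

3

Round 1: rule 6 [metal(node2) :- approved(node2).]. Adds metal(node2).
Round 2: rule 2 [red(node2) :- metal(node2), visible(node2).]; rule 4 [wooden(node2) :- metal(node2), signed(node2).]. Adds red(node2), wooden(node2).
Round 3: rule 3 [blue(node2) :- wooden(node2).]; rule 5 [hot(node2) :- red(node2).]. Adds blue(node2), hot(node2).
hot(node2) first appears in round 3.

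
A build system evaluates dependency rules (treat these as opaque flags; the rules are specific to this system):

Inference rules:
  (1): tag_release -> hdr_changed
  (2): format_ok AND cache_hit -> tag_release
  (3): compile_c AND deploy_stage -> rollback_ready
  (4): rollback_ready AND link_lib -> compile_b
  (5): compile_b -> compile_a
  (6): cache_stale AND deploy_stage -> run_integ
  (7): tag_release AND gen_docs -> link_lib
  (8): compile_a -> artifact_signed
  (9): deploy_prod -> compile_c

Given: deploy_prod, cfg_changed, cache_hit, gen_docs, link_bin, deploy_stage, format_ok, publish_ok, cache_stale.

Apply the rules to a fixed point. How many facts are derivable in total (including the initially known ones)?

18

[1] (2) [format_ok AND cache_hit -> tag_release]; (6) [cache_stale AND deploy_stage -> run_integ]; (9) [deploy_prod -> compile_c]. ⇒ new: tag_release, run_integ, compile_c.
[2] (1) [tag_release -> hdr_changed]; (3) [compile_c AND deploy_stage -> rollback_ready]; (7) [tag_release AND gen_docs -> link_lib]. ⇒ new: hdr_changed, rollback_ready, link_lib.
[3] (4) [rollback_ready AND link_lib -> compile_b]. ⇒ new: compile_b.
[4] (5) [compile_b -> compile_a]. ⇒ new: compile_a.
[5] (8) [compile_a -> artifact_signed]. ⇒ new: artifact_signed.
Closure: {artifact_signed, cache_hit, cache_stale, cfg_changed, compile_a, compile_b, compile_c, deploy_prod, deploy_stage, format_ok, gen_docs, hdr_changed, link_bin, link_lib, publish_ok, rollback_ready, run_integ, tag_release} — 18 facts.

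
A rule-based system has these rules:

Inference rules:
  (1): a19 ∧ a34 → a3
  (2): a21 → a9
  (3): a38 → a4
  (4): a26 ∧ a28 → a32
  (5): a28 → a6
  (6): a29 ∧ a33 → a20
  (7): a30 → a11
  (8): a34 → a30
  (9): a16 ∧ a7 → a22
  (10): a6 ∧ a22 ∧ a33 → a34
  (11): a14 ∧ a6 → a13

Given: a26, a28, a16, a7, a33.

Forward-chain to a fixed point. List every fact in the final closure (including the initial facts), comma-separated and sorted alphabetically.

a11, a16, a22, a26, a28, a30, a32, a33, a34, a6, a7

Round 1 — (4), (5), (9), derive a32, a6, a22.
Round 2 — (10), derive a34.
Round 3 — (8), derive a30.
Round 4 — (7), derive a11.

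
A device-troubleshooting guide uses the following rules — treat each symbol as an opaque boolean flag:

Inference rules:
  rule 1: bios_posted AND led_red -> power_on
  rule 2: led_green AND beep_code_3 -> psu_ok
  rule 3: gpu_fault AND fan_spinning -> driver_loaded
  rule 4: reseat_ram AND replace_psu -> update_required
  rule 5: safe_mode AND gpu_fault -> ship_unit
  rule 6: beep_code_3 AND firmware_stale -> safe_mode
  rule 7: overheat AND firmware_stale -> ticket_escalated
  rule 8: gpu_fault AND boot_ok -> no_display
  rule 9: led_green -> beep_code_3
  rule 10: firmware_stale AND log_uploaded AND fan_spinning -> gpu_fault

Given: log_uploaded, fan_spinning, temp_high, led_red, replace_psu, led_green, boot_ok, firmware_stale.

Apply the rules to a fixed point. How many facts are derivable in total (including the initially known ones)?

15

[1] rule 9 [led_green -> beep_code_3]; rule 10 [firmware_stale AND log_uploaded AND fan_spinning -> gpu_fault]. ⇒ new: beep_code_3, gpu_fault.
[2] rule 2 [led_green AND beep_code_3 -> psu_ok]; rule 3 [gpu_fault AND fan_spinning -> driver_loaded]; rule 6 [beep_code_3 AND firmware_stale -> safe_mode]; rule 8 [gpu_fault AND boot_ok -> no_display]. ⇒ new: psu_ok, driver_loaded, safe_mode, no_display.
[3] rule 5 [safe_mode AND gpu_fault -> ship_unit]. ⇒ new: ship_unit.
Closure: {beep_code_3, boot_ok, driver_loaded, fan_spinning, firmware_stale, gpu_fault, led_green, led_red, log_uploaded, no_display, psu_ok, replace_psu, safe_mode, ship_unit, temp_high} — 15 facts.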